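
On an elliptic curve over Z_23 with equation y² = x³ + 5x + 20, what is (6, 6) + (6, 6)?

tangent at (6, 6): λ = (3·6² + 5)/(2·6) ≡ 21/12. 12⁻¹ ≡ 2 (mod 23), so λ ≡ 21·2 ≡ 19.
  x = λ² - 6 - 6 = 361 - 12 ≡ 4; y = λ·(6 - 4) - 6 ≡ 9. → (4, 9)

(4, 9)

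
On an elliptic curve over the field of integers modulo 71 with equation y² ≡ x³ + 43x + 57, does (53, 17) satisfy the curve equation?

no

y² = 17² ≡ 5; x³ + 43x + 57 = 151213 ≡ 54 (mod 71). 5 ≠ 54.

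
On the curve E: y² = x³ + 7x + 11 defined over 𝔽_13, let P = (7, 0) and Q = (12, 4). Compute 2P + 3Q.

(9, 6)

First 2P:
Repeated addition: build up to 2P.
2P: (7, 0) + (7, 0): same x and y₁ ≡ -y₂, so the sum is ∞.
2P = ∞.
Next 3Q:
Repeated addition: build up to 3Q.
2Q: tangent at (12, 4): λ = (3·12² + 7)/(2·4) ≡ 10/8. 8⁻¹ ≡ 5 (mod 13), so λ ≡ 10·5 ≡ 11.
  x = λ² - 12 - 12 = 121 - 24 ≡ 6; y = λ·(12 - 6) - 4 ≡ 10. → (6, 10)
3Q: (6, 10) + (12, 4). λ = (4 - 10)/(12 - 6) ≡ 7/6 mod 13. 6⁻¹ ≡ 11 (mod 13) since 6·11 = 66 ≡ 1, so λ ≡ 12.
  x = λ² - 6 - 12 = 144 - 18 ≡ 9; y = λ·(6 - 9) - 10 ≡ 6. → (9, 6)
3Q = (9, 6).
Finally 2P + 3Q:
∞ + (9, 6) = (9, 6) (identity).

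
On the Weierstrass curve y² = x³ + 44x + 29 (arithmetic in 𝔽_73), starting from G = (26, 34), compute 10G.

Double-and-add on 10 = (1010)₂. Start with G = (26, 34) for the leading 1-bit.
double: tangent at (26, 34): λ = (3·26² + 44)/(2·34) ≡ 28/68. 68⁻¹ ≡ 29 (mod 73) since 68·29 = 1972 ≡ 1, so λ ≡ 28·29 ≡ 9.
  x = λ² - 26 - 26 = 81 - 52 ≡ 29; y = λ·(26 - 29) - 34 ≡ 12. → (29, 12)
double: tangent at (29, 12): λ = (3·29² + 44)/(2·12) ≡ 12/24. 24⁻¹ ≡ 70 (mod 73), so λ ≡ 12·70 ≡ 37.
  x = λ² - 29 - 29 = 1369 - 58 ≡ 70; y = λ·(29 - 70) - 12 ≡ 4. → (70, 4)
add G: (70, 4) + (26, 34). λ = (34 - 4)/(26 - 70) ≡ 30/29 mod 73. 29⁻¹ ≡ 68 (mod 73), so λ ≡ 69.
  x = λ² - 70 - 26 = 4761 - 96 ≡ 66; y = λ·(70 - 66) - 4 ≡ 53. → (66, 53)
double: tangent at (66, 53): λ = (3·66² + 44)/(2·53) ≡ 45/33. 33⁻¹ ≡ 31 (mod 73), so λ ≡ 45·31 ≡ 8.
  x = λ² - 66 - 66 = 64 - 132 ≡ 5; y = λ·(66 - 5) - 53 ≡ 70. → (5, 70)

(5, 70)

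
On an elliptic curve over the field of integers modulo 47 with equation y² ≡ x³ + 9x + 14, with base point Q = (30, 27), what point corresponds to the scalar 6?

(38, 12)

Double-and-add on 6 = (110)₂. Start with Q = (30, 27) for the leading 1-bit.
double: tangent at (30, 27): λ = (3·30² + 9)/(2·27) ≡ 30/7. 7⁻¹ ≡ 27 (mod 47), so λ ≡ 30·27 ≡ 11.
  x = λ² - 30 - 30 = 121 - 60 ≡ 14; y = λ·(30 - 14) - 27 ≡ 8. → (14, 8)
add Q: (14, 8) + (30, 27). λ = (27 - 8)/(30 - 14) ≡ 19/16 mod 47. 16⁻¹ ≡ 3 (mod 47), so λ ≡ 10.
  x = λ² - 14 - 30 = 100 - 44 ≡ 9; y = λ·(14 - 9) - 8 ≡ 42. → (9, 42)
double: tangent at (9, 42): λ = (3·9² + 9)/(2·42) ≡ 17/37. 37⁻¹ ≡ 14 (mod 47) since 37·14 = 518 ≡ 1, so λ ≡ 17·14 ≡ 3.
  x = λ² - 9 - 9 = 9 - 18 ≡ 38; y = λ·(9 - 38) - 42 ≡ 12. → (38, 12)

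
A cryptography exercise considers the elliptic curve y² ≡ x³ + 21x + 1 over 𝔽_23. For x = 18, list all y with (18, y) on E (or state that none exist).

x³ + 21x + 1 = 6211 ≡ 1 (mod 23).
Square roots of 1 mod 23: 1 and 22 (since 1² = 1 ≡ 1).

1, 22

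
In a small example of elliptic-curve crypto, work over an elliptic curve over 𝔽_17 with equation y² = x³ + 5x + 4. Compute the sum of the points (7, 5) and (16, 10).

(7, 5) + (16, 10). λ = (10 - 5)/(16 - 7) ≡ 5/9 mod 17. 9⁻¹ ≡ 2 (mod 17), so λ ≡ 10.
  x = λ² - 7 - 16 = 100 - 23 ≡ 9; y = λ·(7 - 9) - 5 ≡ 9. → (9, 9)

(9, 9)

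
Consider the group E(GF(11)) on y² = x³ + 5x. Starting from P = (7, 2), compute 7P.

Repeated addition: build up to 7P.
2P: tangent at (7, 2): λ = (3·7² + 5)/(2·2) ≡ 9/4. 4⁻¹ ≡ 3 (mod 11), so λ ≡ 9·3 ≡ 5.
  x = λ² - 7 - 7 = 25 - 14 ≡ 0; y = λ·(7 - 0) - 2 ≡ 0. → (0, 0)
3P: (0, 0) + (7, 2). λ = (2 - 0)/(7 - 0) ≡ 2/7 mod 11. 7⁻¹ ≡ 8 (mod 11) since 7·8 = 56 ≡ 1, so λ ≡ 5.
  x = λ² - 0 - 7 = 25 - 7 ≡ 7; y = λ·(0 - 7) - 0 ≡ 9. → (7, 9)
4P: (7, 9) + (7, 2): same x and y₁ ≡ -y₂, so the sum is 𝒪.
5P: 𝒪 + (7, 2) = (7, 2) (identity).
6P: tangent at (7, 2): λ = (3·7² + 5)/(2·2) ≡ 9/4. 4⁻¹ ≡ 3 (mod 11), so λ ≡ 9·3 ≡ 5.
  x = λ² - 7 - 7 = 25 - 14 ≡ 0; y = λ·(7 - 0) - 2 ≡ 0. → (0, 0)
7P: (0, 0) + (7, 2). λ = (2 - 0)/(7 - 0) ≡ 2/7 mod 11. 7⁻¹ ≡ 8 (mod 11), so λ ≡ 5.
  x = λ² - 0 - 7 = 25 - 7 ≡ 7; y = λ·(0 - 7) - 0 ≡ 9. → (7, 9)

(7, 9)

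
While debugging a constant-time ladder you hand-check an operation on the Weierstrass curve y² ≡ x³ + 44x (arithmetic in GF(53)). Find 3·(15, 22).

(11, 38)

Write G = (15, 22).
Repeated addition: build up to 3G.
2G: tangent at (15, 22): λ = (3·15² + 44)/(2·22) ≡ 30/44. 44⁻¹ ≡ 47 (mod 53), so λ ≡ 30·47 ≡ 32.
  x = λ² - 15 - 15 = 1024 - 30 ≡ 40; y = λ·(15 - 40) - 22 ≡ 26. → (40, 26)
3G: (40, 26) + (15, 22). λ = (22 - 26)/(15 - 40) ≡ 49/28 mod 53. 28⁻¹ ≡ 36 (mod 53) since 28·36 = 1008 ≡ 1, so λ ≡ 15.
  x = λ² - 40 - 15 = 225 - 55 ≡ 11; y = λ·(40 - 11) - 26 ≡ 38. → (11, 38)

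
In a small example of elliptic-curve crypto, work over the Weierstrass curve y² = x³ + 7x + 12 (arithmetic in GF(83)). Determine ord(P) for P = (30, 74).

4

2P: tangent at (30, 74): λ = (3·30² + 7)/(2·74) ≡ 51/65. 65⁻¹ ≡ 23 (mod 83) since 65·23 = 1495 ≡ 1, so λ ≡ 51·23 ≡ 11.
  x = λ² - 30 - 30 = 121 - 60 ≡ 61; y = λ·(30 - 61) - 74 ≡ 0. → (61, 0)
3P: (61, 0) + (30, 74). λ = (74 - 0)/(30 - 61) ≡ 74/52 mod 83. 52⁻¹ ≡ 8 (mod 83) since 52·8 = 416 ≡ 1, so λ ≡ 11.
  x = λ² - 61 - 30 = 121 - 91 ≡ 30; y = λ·(61 - 30) - 0 ≡ 9. → (30, 9)
4P: (30, 9) + (30, 74): same x and y₁ ≡ -y₂, so the sum is O.
4P = O, so the order is 4.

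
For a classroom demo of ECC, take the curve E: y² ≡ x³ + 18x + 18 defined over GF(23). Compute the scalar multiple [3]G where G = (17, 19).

Repeated addition: build up to 3G.
2G: tangent at (17, 19): λ = (3·17² + 18)/(2·19) ≡ 11/15. 15⁻¹ ≡ 20 (mod 23), so λ ≡ 11·20 ≡ 13.
  x = λ² - 17 - 17 = 169 - 34 ≡ 20; y = λ·(17 - 20) - 19 ≡ 11. → (20, 11)
3G: (20, 11) + (17, 19). λ = (19 - 11)/(17 - 20) ≡ 8/20 mod 23. 20⁻¹ ≡ 15 (mod 23) since 20·15 = 300 ≡ 1, so λ ≡ 5.
  x = λ² - 20 - 17 = 25 - 37 ≡ 11; y = λ·(20 - 11) - 11 ≡ 11. → (11, 11)

(11, 11)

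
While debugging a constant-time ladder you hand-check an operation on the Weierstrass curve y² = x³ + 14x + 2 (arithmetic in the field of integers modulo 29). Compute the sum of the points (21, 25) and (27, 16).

(5, 9)

(21, 25) + (27, 16). λ = (16 - 25)/(27 - 21) ≡ 20/6 mod 29. 6⁻¹ ≡ 5 (mod 29) since 6·5 = 30 ≡ 1, so λ ≡ 13.
  x = λ² - 21 - 27 = 169 - 48 ≡ 5; y = λ·(21 - 5) - 25 ≡ 9. → (5, 9)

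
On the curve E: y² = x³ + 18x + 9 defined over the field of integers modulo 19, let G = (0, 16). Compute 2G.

(9, 11)

tangent at (0, 16): λ = (3·0² + 18)/(2·16) ≡ 18/13. 13⁻¹ ≡ 3 (mod 19), so λ ≡ 18·3 ≡ 16.
  x = λ² - 0 - 0 = 256 - 0 ≡ 9; y = λ·(0 - 9) - 16 ≡ 11. → (9, 11)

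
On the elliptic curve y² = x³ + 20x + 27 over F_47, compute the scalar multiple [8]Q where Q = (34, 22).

Repeated addition: build up to 8Q.
2Q: tangent at (34, 22): λ = (3·34² + 20)/(2·22) ≡ 10/44. 44⁻¹ ≡ 31 (mod 47), so λ ≡ 10·31 ≡ 28.
  x = λ² - 34 - 34 = 784 - 68 ≡ 11; y = λ·(34 - 11) - 22 ≡ 11. → (11, 11)
3Q: (11, 11) + (34, 22). λ = (22 - 11)/(34 - 11) ≡ 11/23 mod 47. 23⁻¹ ≡ 45 (mod 47) since 23·45 = 1035 ≡ 1, so λ ≡ 25.
  x = λ² - 11 - 34 = 625 - 45 ≡ 16; y = λ·(11 - 16) - 11 ≡ 5. → (16, 5)
4Q: (16, 5) + (34, 22). λ = (22 - 5)/(34 - 16) ≡ 17/18 mod 47. 18⁻¹ ≡ 34 (mod 47) since 18·34 = 612 ≡ 1, so λ ≡ 14.
  x = λ² - 16 - 34 = 196 - 50 ≡ 5; y = λ·(16 - 5) - 5 ≡ 8. → (5, 8)
5Q: (5, 8) + (34, 22). λ = (22 - 8)/(34 - 5) ≡ 14/29 mod 47. 29⁻¹ ≡ 13 (mod 47) since 29·13 = 377 ≡ 1, so λ ≡ 41.
  x = λ² - 5 - 34 = 1681 - 39 ≡ 44; y = λ·(5 - 44) - 8 ≡ 38. → (44, 38)
6Q: (44, 38) + (34, 22). λ = (22 - 38)/(34 - 44) ≡ 31/37 mod 47. 37⁻¹ ≡ 14 (mod 47), so λ ≡ 11.
  x = λ² - 44 - 34 = 121 - 78 ≡ 43; y = λ·(44 - 43) - 38 ≡ 20. → (43, 20)
7Q: (43, 20) + (34, 22). λ = (22 - 20)/(34 - 43) ≡ 2/38 mod 47. 38⁻¹ ≡ 26 (mod 47) since 38·26 = 988 ≡ 1, so λ ≡ 5.
  x = λ² - 43 - 34 = 25 - 77 ≡ 42; y = λ·(43 - 42) - 20 ≡ 32. → (42, 32)
8Q: (42, 32) + (34, 22). λ = (22 - 32)/(34 - 42) ≡ 37/39 mod 47. 39⁻¹ ≡ 41 (mod 47) since 39·41 = 1599 ≡ 1, so λ ≡ 13.
  x = λ² - 42 - 34 = 169 - 76 ≡ 46; y = λ·(42 - 46) - 32 ≡ 10. → (46, 10)

(46, 10)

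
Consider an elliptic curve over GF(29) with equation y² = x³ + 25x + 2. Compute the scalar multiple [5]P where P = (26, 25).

(26, 25)

Double-and-add on 5 = (101)₂. Start with P = (26, 25) for the leading 1-bit.
double: tangent at (26, 25): λ = (3·26² + 25)/(2·25) ≡ 23/21. 21⁻¹ ≡ 18 (mod 29), so λ ≡ 23·18 ≡ 8.
  x = λ² - 26 - 26 = 64 - 52 ≡ 12; y = λ·(26 - 12) - 25 ≡ 0. → (12, 0)
double: (12, 0) + (12, 0): same x and y₁ ≡ -y₂, so the sum is O.
add P: O + (26, 25) = (26, 25) (identity).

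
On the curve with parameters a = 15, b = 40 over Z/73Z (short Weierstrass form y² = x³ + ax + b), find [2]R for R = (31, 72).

tangent at (31, 72): λ = (3·31² + 15)/(2·72) ≡ 51/71. 71⁻¹ ≡ 36 (mod 73) since 71·36 = 2556 ≡ 1, so λ ≡ 51·36 ≡ 11.
  x = λ² - 31 - 31 = 121 - 62 ≡ 59; y = λ·(31 - 59) - 72 ≡ 58. → (59, 58)

(59, 58)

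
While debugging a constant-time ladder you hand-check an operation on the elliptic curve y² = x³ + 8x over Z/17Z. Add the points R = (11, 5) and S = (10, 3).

(0, 0)

(11, 5) + (10, 3). λ = (3 - 5)/(10 - 11) ≡ 15/16 mod 17. 16⁻¹ ≡ 16 (mod 17), so λ ≡ 2.
  x = λ² - 11 - 10 = 4 - 21 ≡ 0; y = λ·(11 - 0) - 5 ≡ 0. → (0, 0)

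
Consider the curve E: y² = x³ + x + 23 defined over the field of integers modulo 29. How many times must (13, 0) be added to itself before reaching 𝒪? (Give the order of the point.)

2

2P: (13, 0) + (13, 0): same x and y₁ ≡ -y₂, so the sum is 𝒪.
2P = 𝒪, so the order is 2.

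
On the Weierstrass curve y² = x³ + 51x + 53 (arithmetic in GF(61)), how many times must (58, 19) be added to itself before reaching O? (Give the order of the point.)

10

2P: tangent at (58, 19): λ = (3·58² + 51)/(2·19) ≡ 17/38. 38⁻¹ ≡ 53 (mod 61) since 38·53 = 2014 ≡ 1, so λ ≡ 17·53 ≡ 47.
  x = λ² - 58 - 58 = 2209 - 116 ≡ 19; y = λ·(58 - 19) - 19 ≡ 45. → (19, 45)
3P: (19, 45) + (58, 19). λ = (19 - 45)/(58 - 19) ≡ 35/39 mod 61. 39⁻¹ ≡ 36 (mod 61), so λ ≡ 40.
  x = λ² - 19 - 58 = 1600 - 77 ≡ 59; y = λ·(19 - 59) - 45 ≡ 2. → (59, 2)
4P: (59, 2) + (58, 19). λ = (19 - 2)/(58 - 59) ≡ 17/60 mod 61. 60⁻¹ ≡ 60 (mod 61) since 60·60 = 3600 ≡ 1, so λ ≡ 44.
  x = λ² - 59 - 58 = 1936 - 117 ≡ 50; y = λ·(59 - 50) - 2 ≡ 28. → (50, 28)
5P: (50, 28) + (58, 19). λ = (19 - 28)/(58 - 50) ≡ 52/8 mod 61. 8⁻¹ ≡ 23 (mod 61), so λ ≡ 37.
  x = λ² - 50 - 58 = 1369 - 108 ≡ 41; y = λ·(50 - 41) - 28 ≡ 0. → (41, 0)
6P: (41, 0) + (58, 19). λ = (19 - 0)/(58 - 41) ≡ 19/17 mod 61. 17⁻¹ ≡ 18 (mod 61), so λ ≡ 37.
  x = λ² - 41 - 58 = 1369 - 99 ≡ 50; y = λ·(41 - 50) - 0 ≡ 33. → (50, 33)
7P: (50, 33) + (58, 19). λ = (19 - 33)/(58 - 50) ≡ 47/8 mod 61. 8⁻¹ ≡ 23 (mod 61), so λ ≡ 44.
  x = λ² - 50 - 58 = 1936 - 108 ≡ 59; y = λ·(50 - 59) - 33 ≡ 59. → (59, 59)
8P: (59, 59) + (58, 19). λ = (19 - 59)/(58 - 59) ≡ 21/60 mod 61. 60⁻¹ ≡ 60 (mod 61), so λ ≡ 40.
  x = λ² - 59 - 58 = 1600 - 117 ≡ 19; y = λ·(59 - 19) - 59 ≡ 16. → (19, 16)
9P: (19, 16) + (58, 19). λ = (19 - 16)/(58 - 19) ≡ 3/39 mod 61. 39⁻¹ ≡ 36 (mod 61), so λ ≡ 47.
  x = λ² - 19 - 58 = 2209 - 77 ≡ 58; y = λ·(19 - 58) - 16 ≡ 42. → (58, 42)
10P: (58, 42) + (58, 19): same x and y₁ ≡ -y₂, so the sum is O.
10P = O, so the order is 10.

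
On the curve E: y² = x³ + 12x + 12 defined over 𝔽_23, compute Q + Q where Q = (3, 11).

tangent at (3, 11): λ = (3·3² + 12)/(2·11) ≡ 16/22. 22⁻¹ ≡ 22 (mod 23), so λ ≡ 16·22 ≡ 7.
  x = λ² - 3 - 3 = 49 - 6 ≡ 20; y = λ·(3 - 20) - 11 ≡ 8. → (20, 8)

(20, 8)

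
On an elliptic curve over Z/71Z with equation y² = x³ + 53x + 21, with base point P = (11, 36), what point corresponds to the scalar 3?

Repeated addition: build up to 3P.
2P: tangent at (11, 36): λ = (3·11² + 53)/(2·36) ≡ 61/1. 1⁻¹ ≡ 1 (mod 71), so λ ≡ 61·1 ≡ 61.
  x = λ² - 11 - 11 = 3721 - 22 ≡ 7; y = λ·(11 - 7) - 36 ≡ 66. → (7, 66)
3P: (7, 66) + (11, 36). λ = (36 - 66)/(11 - 7) ≡ 41/4 mod 71. 4⁻¹ ≡ 18 (mod 71) since 4·18 = 72 ≡ 1, so λ ≡ 28.
  x = λ² - 7 - 11 = 784 - 18 ≡ 56; y = λ·(7 - 56) - 66 ≡ 53. → (56, 53)

(56, 53)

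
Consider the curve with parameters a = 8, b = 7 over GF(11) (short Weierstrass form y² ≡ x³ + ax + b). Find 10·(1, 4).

Write G = (1, 4).
Double-and-add on 10 = (1010)₂. Start with G = (1, 4) for the leading 1-bit.
double: tangent at (1, 4): λ = (3·1² + 8)/(2·4) ≡ 0/8. 8⁻¹ ≡ 7 (mod 11) since 8·7 = 56 ≡ 1, so λ ≡ 0·7 ≡ 0.
  x = λ² - 1 - 1 = 0 - 2 ≡ 9; y = λ·(1 - 9) - 4 ≡ 7. → (9, 7)
double: tangent at (9, 7): λ = (3·9² + 8)/(2·7) ≡ 9/3. 3⁻¹ ≡ 4 (mod 11) since 3·4 = 12 ≡ 1, so λ ≡ 9·4 ≡ 3.
  x = λ² - 9 - 9 = 9 - 18 ≡ 2; y = λ·(9 - 2) - 7 ≡ 3. → (2, 3)
add G: (2, 3) + (1, 4). λ = (4 - 3)/(1 - 2) ≡ 1/10 mod 11. 10⁻¹ ≡ 10 (mod 11) since 10·10 = 100 ≡ 1, so λ ≡ 10.
  x = λ² - 2 - 1 = 100 - 3 ≡ 9; y = λ·(2 - 9) - 3 ≡ 4. → (9, 4)
double: tangent at (9, 4): λ = (3·9² + 8)/(2·4) ≡ 9/8. 8⁻¹ ≡ 7 (mod 11) since 8·7 = 56 ≡ 1, so λ ≡ 9·7 ≡ 8.
  x = λ² - 9 - 9 = 64 - 18 ≡ 2; y = λ·(9 - 2) - 4 ≡ 8. → (2, 8)

(2, 8)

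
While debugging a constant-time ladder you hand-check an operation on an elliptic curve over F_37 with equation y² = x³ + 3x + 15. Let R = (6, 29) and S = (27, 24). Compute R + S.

(8, 12)

(6, 29) + (27, 24). λ = (24 - 29)/(27 - 6) ≡ 32/21 mod 37. 21⁻¹ ≡ 30 (mod 37) since 21·30 = 630 ≡ 1, so λ ≡ 35.
  x = λ² - 6 - 27 = 1225 - 33 ≡ 8; y = λ·(6 - 8) - 29 ≡ 12. → (8, 12)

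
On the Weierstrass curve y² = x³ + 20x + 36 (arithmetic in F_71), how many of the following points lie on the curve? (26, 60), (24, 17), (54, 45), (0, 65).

2

(26, 60): 60² ≡ 50, rhs ≡ 27 → off.
(24, 17): 17² ≡ 5, rhs ≡ 69 → off.
(54, 45): 45² ≡ 37, rhs ≡ 37 → on.
(0, 65): 65² ≡ 36, rhs ≡ 36 → on.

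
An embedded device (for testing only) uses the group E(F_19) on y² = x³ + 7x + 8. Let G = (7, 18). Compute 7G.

(7, 1)

Double-and-add on 7 = (111)₂. Start with G = (7, 18) for the leading 1-bit.
double: tangent at (7, 18): λ = (3·7² + 7)/(2·18) ≡ 2/17. 17⁻¹ ≡ 9 (mod 19) since 17·9 = 153 ≡ 1, so λ ≡ 2·9 ≡ 18.
  x = λ² - 7 - 7 = 324 - 14 ≡ 6; y = λ·(7 - 6) - 18 ≡ 0. → (6, 0)
add G: (6, 0) + (7, 18). λ = (18 - 0)/(7 - 6) ≡ 18/1 mod 19. 1⁻¹ ≡ 1 (mod 19) since 1·1 = 1 ≡ 1, so λ ≡ 18.
  x = λ² - 6 - 7 = 324 - 13 ≡ 7; y = λ·(6 - 7) - 0 ≡ 1. → (7, 1)
double: tangent at (7, 1): λ = (3·7² + 7)/(2·1) ≡ 2/2. 2⁻¹ ≡ 10 (mod 19), so λ ≡ 2·10 ≡ 1.
  x = λ² - 7 - 7 = 1 - 14 ≡ 6; y = λ·(7 - 6) - 1 ≡ 0. → (6, 0)
add G: (6, 0) + (7, 18). λ = (18 - 0)/(7 - 6) ≡ 18/1 mod 19. 1⁻¹ ≡ 1 (mod 19) since 1·1 = 1 ≡ 1, so λ ≡ 18.
  x = λ² - 6 - 7 = 324 - 13 ≡ 7; y = λ·(6 - 7) - 0 ≡ 1. → (7, 1)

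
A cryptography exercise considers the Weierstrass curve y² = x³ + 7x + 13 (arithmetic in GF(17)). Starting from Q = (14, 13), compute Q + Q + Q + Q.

Repeated addition: build up to 4Q.
2Q: tangent at (14, 13): λ = (3·14² + 7)/(2·13) ≡ 0/9. 9⁻¹ ≡ 2 (mod 17), so λ ≡ 0·2 ≡ 0.
  x = λ² - 14 - 14 = 0 - 28 ≡ 6; y = λ·(14 - 6) - 13 ≡ 4. → (6, 4)
3Q: (6, 4) + (14, 13). λ = (13 - 4)/(14 - 6) ≡ 9/8 mod 17. 8⁻¹ ≡ 15 (mod 17), so λ ≡ 16.
  x = λ² - 6 - 14 = 256 - 20 ≡ 15; y = λ·(6 - 15) - 4 ≡ 5. → (15, 5)
4Q: (15, 5) + (14, 13). λ = (13 - 5)/(14 - 15) ≡ 8/16 mod 17. 16⁻¹ ≡ 16 (mod 17), so λ ≡ 9.
  x = λ² - 15 - 14 = 81 - 29 ≡ 1; y = λ·(15 - 1) - 5 ≡ 2. → (1, 2)

(1, 2)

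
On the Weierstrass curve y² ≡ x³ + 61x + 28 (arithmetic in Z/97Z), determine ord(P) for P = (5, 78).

2P: tangent at (5, 78): λ = (3·5² + 61)/(2·78) ≡ 39/59. 59⁻¹ ≡ 74 (mod 97), so λ ≡ 39·74 ≡ 73.
  x = λ² - 5 - 5 = 5329 - 10 ≡ 81; y = λ·(5 - 81) - 78 ≡ 0. → (81, 0)
3P: (81, 0) + (5, 78). λ = (78 - 0)/(5 - 81) ≡ 78/21 mod 97. 21⁻¹ ≡ 37 (mod 97), so λ ≡ 73.
  x = λ² - 81 - 5 = 5329 - 86 ≡ 5; y = λ·(81 - 5) - 0 ≡ 19. → (5, 19)
4P: (5, 19) + (5, 78): same x and y₁ ≡ -y₂, so the sum is O.
4P = O, so the order is 4.

4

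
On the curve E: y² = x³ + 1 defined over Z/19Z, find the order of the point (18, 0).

2

2P: (18, 0) + (18, 0): same x and y₁ ≡ -y₂, so the sum is O.
2P = O, so the order is 2.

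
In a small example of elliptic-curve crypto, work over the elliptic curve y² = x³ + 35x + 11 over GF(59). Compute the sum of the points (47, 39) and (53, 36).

(47, 39) + (53, 36). λ = (36 - 39)/(53 - 47) ≡ 56/6 mod 59. 6⁻¹ ≡ 10 (mod 59) since 6·10 = 60 ≡ 1, so λ ≡ 29.
  x = λ² - 47 - 53 = 841 - 100 ≡ 33; y = λ·(47 - 33) - 39 ≡ 13. → (33, 13)

(33, 13)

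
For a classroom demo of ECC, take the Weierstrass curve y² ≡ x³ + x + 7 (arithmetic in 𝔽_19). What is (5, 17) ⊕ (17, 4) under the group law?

(5, 17) + (17, 4). λ = (4 - 17)/(17 - 5) ≡ 6/12 mod 19. 12⁻¹ ≡ 8 (mod 19) since 12·8 = 96 ≡ 1, so λ ≡ 10.
  x = λ² - 5 - 17 = 100 - 22 ≡ 2; y = λ·(5 - 2) - 17 ≡ 13. → (2, 13)

(2, 13)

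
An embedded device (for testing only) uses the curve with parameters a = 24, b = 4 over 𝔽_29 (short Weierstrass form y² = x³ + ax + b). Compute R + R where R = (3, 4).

tangent at (3, 4): λ = (3·3² + 24)/(2·4) ≡ 22/8. 8⁻¹ ≡ 11 (mod 29), so λ ≡ 22·11 ≡ 10.
  x = λ² - 3 - 3 = 100 - 6 ≡ 7; y = λ·(3 - 7) - 4 ≡ 14. → (7, 14)

(7, 14)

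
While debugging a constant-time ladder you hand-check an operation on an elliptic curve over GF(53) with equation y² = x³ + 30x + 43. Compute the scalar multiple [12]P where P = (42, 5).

Repeated addition: build up to 12P.
2P: tangent at (42, 5): λ = (3·42² + 30)/(2·5) ≡ 22/10. 10⁻¹ ≡ 16 (mod 53) since 10·16 = 160 ≡ 1, so λ ≡ 22·16 ≡ 34.
  x = λ² - 42 - 42 = 1156 - 84 ≡ 12; y = λ·(42 - 12) - 5 ≡ 8. → (12, 8)
3P: (12, 8) + (42, 5). λ = (5 - 8)/(42 - 12) ≡ 50/30 mod 53. 30⁻¹ ≡ 23 (mod 53) since 30·23 = 690 ≡ 1, so λ ≡ 37.
  x = λ² - 12 - 42 = 1369 - 54 ≡ 43; y = λ·(12 - 43) - 8 ≡ 11. → (43, 11)
4P: (43, 11) + (42, 5). λ = (5 - 11)/(42 - 43) ≡ 47/52 mod 53. 52⁻¹ ≡ 52 (mod 53), so λ ≡ 6.
  x = λ² - 43 - 42 = 36 - 85 ≡ 4; y = λ·(43 - 4) - 11 ≡ 11. → (4, 11)
5P: (4, 11) + (42, 5). λ = (5 - 11)/(42 - 4) ≡ 47/38 mod 53. 38⁻¹ ≡ 7 (mod 53) since 38·7 = 266 ≡ 1, so λ ≡ 11.
  x = λ² - 4 - 42 = 121 - 46 ≡ 22; y = λ·(4 - 22) - 11 ≡ 3. → (22, 3)
6P: (22, 3) + (42, 5). λ = (5 - 3)/(42 - 22) ≡ 2/20 mod 53. 20⁻¹ ≡ 8 (mod 53), so λ ≡ 16.
  x = λ² - 22 - 42 = 256 - 64 ≡ 33; y = λ·(22 - 33) - 3 ≡ 33. → (33, 33)
7P: (33, 33) + (42, 5). λ = (5 - 33)/(42 - 33) ≡ 25/9 mod 53. 9⁻¹ ≡ 6 (mod 53), so λ ≡ 44.
  x = λ² - 33 - 42 = 1936 - 75 ≡ 6; y = λ·(33 - 6) - 33 ≡ 42. → (6, 42)
8P: (6, 42) + (42, 5). λ = (5 - 42)/(42 - 6) ≡ 16/36 mod 53. 36⁻¹ ≡ 28 (mod 53) since 36·28 = 1008 ≡ 1, so λ ≡ 24.
  x = λ² - 6 - 42 = 576 - 48 ≡ 51; y = λ·(6 - 51) - 42 ≡ 44. → (51, 44)
9P: (51, 44) + (42, 5). λ = (5 - 44)/(42 - 51) ≡ 14/44 mod 53. 44⁻¹ ≡ 47 (mod 53) since 44·47 = 2068 ≡ 1, so λ ≡ 22.
  x = λ² - 51 - 42 = 484 - 93 ≡ 20; y = λ·(51 - 20) - 44 ≡ 2. → (20, 2)
10P: (20, 2) + (42, 5). λ = (5 - 2)/(42 - 20) ≡ 3/22 mod 53. 22⁻¹ ≡ 41 (mod 53) since 22·41 = 902 ≡ 1, so λ ≡ 17.
  x = λ² - 20 - 42 = 289 - 62 ≡ 15; y = λ·(20 - 15) - 2 ≡ 30. → (15, 30)
11P: (15, 30) + (42, 5). λ = (5 - 30)/(42 - 15) ≡ 28/27 mod 53. 27⁻¹ ≡ 2 (mod 53) since 27·2 = 54 ≡ 1, so λ ≡ 3.
  x = λ² - 15 - 42 = 9 - 57 ≡ 5; y = λ·(15 - 5) - 30 ≡ 0. → (5, 0)
12P: (5, 0) + (42, 5). λ = (5 - 0)/(42 - 5) ≡ 5/37 mod 53. 37⁻¹ ≡ 43 (mod 53), so λ ≡ 3.
  x = λ² - 5 - 42 = 9 - 47 ≡ 15; y = λ·(5 - 15) - 0 ≡ 23. → (15, 23)

(15, 23)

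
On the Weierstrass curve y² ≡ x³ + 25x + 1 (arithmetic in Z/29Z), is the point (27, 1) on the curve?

y² = 1² ≡ 1; x³ + 25x + 1 = 20359 ≡ 1 (mod 29). 1 = 1.

yes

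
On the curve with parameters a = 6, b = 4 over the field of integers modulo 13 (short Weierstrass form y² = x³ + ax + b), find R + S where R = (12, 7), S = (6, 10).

(5, 9)

(12, 7) + (6, 10). λ = (10 - 7)/(6 - 12) ≡ 3/7 mod 13. 7⁻¹ ≡ 2 (mod 13) since 7·2 = 14 ≡ 1, so λ ≡ 6.
  x = λ² - 12 - 6 = 36 - 18 ≡ 5; y = λ·(12 - 5) - 7 ≡ 9. → (5, 9)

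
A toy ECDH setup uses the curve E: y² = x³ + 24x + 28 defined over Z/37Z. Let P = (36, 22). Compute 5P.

Double-and-add on 5 = (101)₂. Start with P = (36, 22) for the leading 1-bit.
double: tangent at (36, 22): λ = (3·36² + 24)/(2·22) ≡ 27/7. 7⁻¹ ≡ 16 (mod 37), so λ ≡ 27·16 ≡ 25.
  x = λ² - 36 - 36 = 625 - 72 ≡ 35; y = λ·(36 - 35) - 22 ≡ 3. → (35, 3)
double: tangent at (35, 3): λ = (3·35² + 24)/(2·3) ≡ 36/6. 6⁻¹ ≡ 31 (mod 37) since 6·31 = 186 ≡ 1, so λ ≡ 36·31 ≡ 6.
  x = λ² - 35 - 35 = 36 - 70 ≡ 3; y = λ·(35 - 3) - 3 ≡ 4. → (3, 4)
add P: (3, 4) + (36, 22). λ = (22 - 4)/(36 - 3) ≡ 18/33 mod 37. 33⁻¹ ≡ 9 (mod 37) since 33·9 = 297 ≡ 1, so λ ≡ 14.
  x = λ² - 3 - 36 = 196 - 39 ≡ 9; y = λ·(3 - 9) - 4 ≡ 23. → (9, 23)

(9, 23)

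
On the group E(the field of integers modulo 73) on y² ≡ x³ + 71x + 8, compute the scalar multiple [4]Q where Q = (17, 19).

Double-and-add on 4 = (100)₂. Start with Q = (17, 19) for the leading 1-bit.
double: tangent at (17, 19): λ = (3·17² + 71)/(2·19) ≡ 62/38. 38⁻¹ ≡ 25 (mod 73), so λ ≡ 62·25 ≡ 17.
  x = λ² - 17 - 17 = 289 - 34 ≡ 36; y = λ·(17 - 36) - 19 ≡ 23. → (36, 23)
double: tangent at (36, 23): λ = (3·36² + 71)/(2·23) ≡ 17/46. 46⁻¹ ≡ 27 (mod 73) since 46·27 = 1242 ≡ 1, so λ ≡ 17·27 ≡ 21.
  x = λ² - 36 - 36 = 441 - 72 ≡ 4; y = λ·(36 - 4) - 23 ≡ 65. → (4, 65)

(4, 65)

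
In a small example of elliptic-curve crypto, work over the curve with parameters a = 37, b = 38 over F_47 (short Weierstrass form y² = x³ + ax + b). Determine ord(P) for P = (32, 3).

6

2P: tangent at (32, 3): λ = (3·32² + 37)/(2·3) ≡ 7/6. 6⁻¹ ≡ 8 (mod 47), so λ ≡ 7·8 ≡ 9.
  x = λ² - 32 - 32 = 81 - 64 ≡ 17; y = λ·(32 - 17) - 3 ≡ 38. → (17, 38)
3P: (17, 38) + (32, 3). λ = (3 - 38)/(32 - 17) ≡ 12/15 mod 47. 15⁻¹ ≡ 22 (mod 47), so λ ≡ 29.
  x = λ² - 17 - 32 = 841 - 49 ≡ 40; y = λ·(17 - 40) - 38 ≡ 0. → (40, 0)
4P: (40, 0) + (32, 3). λ = (3 - 0)/(32 - 40) ≡ 3/39 mod 47. 39⁻¹ ≡ 41 (mod 47), so λ ≡ 29.
  x = λ² - 40 - 32 = 841 - 72 ≡ 17; y = λ·(40 - 17) - 0 ≡ 9. → (17, 9)
5P: (17, 9) + (32, 3). λ = (3 - 9)/(32 - 17) ≡ 41/15 mod 47. 15⁻¹ ≡ 22 (mod 47), so λ ≡ 9.
  x = λ² - 17 - 32 = 81 - 49 ≡ 32; y = λ·(17 - 32) - 9 ≡ 44. → (32, 44)
6P: (32, 44) + (32, 3): same x and y₁ ≡ -y₂, so the sum is 𝒪.
6P = 𝒪, so the order is 6.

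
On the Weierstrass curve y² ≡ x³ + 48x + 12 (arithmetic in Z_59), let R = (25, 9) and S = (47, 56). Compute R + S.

(25, 9) + (47, 56). λ = (56 - 9)/(47 - 25) ≡ 47/22 mod 59. 22⁻¹ ≡ 51 (mod 59), so λ ≡ 37.
  x = λ² - 25 - 47 = 1369 - 72 ≡ 58; y = λ·(25 - 58) - 9 ≡ 9. → (58, 9)

(58, 9)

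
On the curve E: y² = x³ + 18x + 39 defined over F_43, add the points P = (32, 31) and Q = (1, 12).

(32, 31) + (1, 12). λ = (12 - 31)/(1 - 32) ≡ 24/12 mod 43. 12⁻¹ ≡ 18 (mod 43) since 12·18 = 216 ≡ 1, so λ ≡ 2.
  x = λ² - 32 - 1 = 4 - 33 ≡ 14; y = λ·(32 - 14) - 31 ≡ 5. → (14, 5)

(14, 5)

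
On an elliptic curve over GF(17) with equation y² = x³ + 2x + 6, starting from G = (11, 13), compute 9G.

(13, 11)

Repeated addition: build up to 9G.
2G: tangent at (11, 13): λ = (3·11² + 2)/(2·13) ≡ 8/9. 9⁻¹ ≡ 2 (mod 17), so λ ≡ 8·2 ≡ 16.
  x = λ² - 11 - 11 = 256 - 22 ≡ 13; y = λ·(11 - 13) - 13 ≡ 6. → (13, 6)
3G: (13, 6) + (11, 13). λ = (13 - 6)/(11 - 13) ≡ 7/15 mod 17. 15⁻¹ ≡ 8 (mod 17), so λ ≡ 5.
  x = λ² - 13 - 11 = 25 - 24 ≡ 1; y = λ·(13 - 1) - 6 ≡ 3. → (1, 3)
4G: (1, 3) + (11, 13). λ = (13 - 3)/(11 - 1) ≡ 10/10 mod 17. 10⁻¹ ≡ 12 (mod 17), so λ ≡ 1.
  x = λ² - 1 - 11 = 1 - 12 ≡ 6; y = λ·(1 - 6) - 3 ≡ 9. → (6, 9)
5G: (6, 9) + (11, 13). λ = (13 - 9)/(11 - 6) ≡ 4/5 mod 17. 5⁻¹ ≡ 7 (mod 17) since 5·7 = 35 ≡ 1, so λ ≡ 11.
  x = λ² - 6 - 11 = 121 - 17 ≡ 2; y = λ·(6 - 2) - 9 ≡ 1. → (2, 1)
6G: (2, 1) + (11, 13). λ = (13 - 1)/(11 - 2) ≡ 12/9 mod 17. 9⁻¹ ≡ 2 (mod 17), so λ ≡ 7.
  x = λ² - 2 - 11 = 49 - 13 ≡ 2; y = λ·(2 - 2) - 1 ≡ 16. → (2, 16)
7G: (2, 16) + (11, 13). λ = (13 - 16)/(11 - 2) ≡ 14/9 mod 17. 9⁻¹ ≡ 2 (mod 17) since 9·2 = 18 ≡ 1, so λ ≡ 11.
  x = λ² - 2 - 11 = 121 - 13 ≡ 6; y = λ·(2 - 6) - 16 ≡ 8. → (6, 8)
8G: (6, 8) + (11, 13). λ = (13 - 8)/(11 - 6) ≡ 5/5 mod 17. 5⁻¹ ≡ 7 (mod 17), so λ ≡ 1.
  x = λ² - 6 - 11 = 1 - 17 ≡ 1; y = λ·(6 - 1) - 8 ≡ 14. → (1, 14)
9G: (1, 14) + (11, 13). λ = (13 - 14)/(11 - 1) ≡ 16/10 mod 17. 10⁻¹ ≡ 12 (mod 17), so λ ≡ 5.
  x = λ² - 1 - 11 = 25 - 12 ≡ 13; y = λ·(1 - 13) - 14 ≡ 11. → (13, 11)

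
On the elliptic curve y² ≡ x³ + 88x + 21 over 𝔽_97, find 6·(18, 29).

(91, 21)

Write Q = (18, 29).
Repeated addition: build up to 6Q.
2Q: tangent at (18, 29): λ = (3·18² + 88)/(2·29) ≡ 90/58. 58⁻¹ ≡ 92 (mod 97) since 58·92 = 5336 ≡ 1, so λ ≡ 90·92 ≡ 35.
  x = λ² - 18 - 18 = 1225 - 36 ≡ 25; y = λ·(18 - 25) - 29 ≡ 17. → (25, 17)
3Q: (25, 17) + (18, 29). λ = (29 - 17)/(18 - 25) ≡ 12/90 mod 97. 90⁻¹ ≡ 83 (mod 97), so λ ≡ 26.
  x = λ² - 25 - 18 = 676 - 43 ≡ 51; y = λ·(25 - 51) - 17 ≡ 83. → (51, 83)
4Q: (51, 83) + (18, 29). λ = (29 - 83)/(18 - 51) ≡ 43/64 mod 97. 64⁻¹ ≡ 47 (mod 97), so λ ≡ 81.
  x = λ² - 51 - 18 = 6561 - 69 ≡ 90; y = λ·(51 - 90) - 83 ≡ 56. → (90, 56)
5Q: (90, 56) + (18, 29). λ = (29 - 56)/(18 - 90) ≡ 70/25 mod 97. 25⁻¹ ≡ 66 (mod 97) since 25·66 = 1650 ≡ 1, so λ ≡ 61.
  x = λ² - 90 - 18 = 3721 - 108 ≡ 24; y = λ·(90 - 24) - 56 ≡ 90. → (24, 90)
6Q: (24, 90) + (18, 29). λ = (29 - 90)/(18 - 24) ≡ 36/91 mod 97. 91⁻¹ ≡ 16 (mod 97), so λ ≡ 91.
  x = λ² - 24 - 18 = 8281 - 42 ≡ 91; y = λ·(24 - 91) - 90 ≡ 21. → (91, 21)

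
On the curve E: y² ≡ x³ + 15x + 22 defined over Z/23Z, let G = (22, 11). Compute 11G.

Repeated addition: build up to 11G.
2G: tangent at (22, 11): λ = (3·22² + 15)/(2·11) ≡ 18/22. 22⁻¹ ≡ 22 (mod 23) since 22·22 = 484 ≡ 1, so λ ≡ 18·22 ≡ 5.
  x = λ² - 22 - 22 = 25 - 44 ≡ 4; y = λ·(22 - 4) - 11 ≡ 10. → (4, 10)
3G: (4, 10) + (22, 11). λ = (11 - 10)/(22 - 4) ≡ 1/18 mod 23. 18⁻¹ ≡ 9 (mod 23), so λ ≡ 9.
  x = λ² - 4 - 22 = 81 - 26 ≡ 9; y = λ·(4 - 9) - 10 ≡ 14. → (9, 14)
4G: (9, 14) + (22, 11). λ = (11 - 14)/(22 - 9) ≡ 20/13 mod 23. 13⁻¹ ≡ 16 (mod 23), so λ ≡ 21.
  x = λ² - 9 - 22 = 441 - 31 ≡ 19; y = λ·(9 - 19) - 14 ≡ 6. → (19, 6)
5G: (19, 6) + (22, 11). λ = (11 - 6)/(22 - 19) ≡ 5/3 mod 23. 3⁻¹ ≡ 8 (mod 23), so λ ≡ 17.
  x = λ² - 19 - 22 = 289 - 41 ≡ 18; y = λ·(19 - 18) - 6 ≡ 11. → (18, 11)
6G: (18, 11) + (22, 11). λ = (11 - 11)/(22 - 18) ≡ 0/4 mod 23. 4⁻¹ ≡ 6 (mod 23), so λ ≡ 0.
  x = λ² - 18 - 22 = 0 - 40 ≡ 6; y = λ·(18 - 6) - 11 ≡ 12. → (6, 12)
7G: (6, 12) + (22, 11). λ = (11 - 12)/(22 - 6) ≡ 22/16 mod 23. 16⁻¹ ≡ 13 (mod 23) since 16·13 = 208 ≡ 1, so λ ≡ 10.
  x = λ² - 6 - 22 = 100 - 28 ≡ 3; y = λ·(6 - 3) - 12 ≡ 18. → (3, 18)
8G: (3, 18) + (22, 11). λ = (11 - 18)/(22 - 3) ≡ 16/19 mod 23. 19⁻¹ ≡ 17 (mod 23) since 19·17 = 323 ≡ 1, so λ ≡ 19.
  x = λ² - 3 - 22 = 361 - 25 ≡ 14; y = λ·(3 - 14) - 18 ≡ 3. → (14, 3)
9G: (14, 3) + (22, 11). λ = (11 - 3)/(22 - 14) ≡ 8/8 mod 23. 8⁻¹ ≡ 3 (mod 23), so λ ≡ 1.
  x = λ² - 14 - 22 = 1 - 36 ≡ 11; y = λ·(14 - 11) - 3 ≡ 0. → (11, 0)
10G: (11, 0) + (22, 11). λ = (11 - 0)/(22 - 11) ≡ 11/11 mod 23. 11⁻¹ ≡ 21 (mod 23), so λ ≡ 1.
  x = λ² - 11 - 22 = 1 - 33 ≡ 14; y = λ·(11 - 14) - 0 ≡ 20. → (14, 20)
11G: (14, 20) + (22, 11). λ = (11 - 20)/(22 - 14) ≡ 14/8 mod 23. 8⁻¹ ≡ 3 (mod 23), so λ ≡ 19.
  x = λ² - 14 - 22 = 361 - 36 ≡ 3; y = λ·(14 - 3) - 20 ≡ 5. → (3, 5)

(3, 5)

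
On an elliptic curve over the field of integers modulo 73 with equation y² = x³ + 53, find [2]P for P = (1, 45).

tangent at (1, 45): λ = (3·1² + 0)/(2·45) ≡ 3/17. 17⁻¹ ≡ 43 (mod 73), so λ ≡ 3·43 ≡ 56.
  x = λ² - 1 - 1 = 3136 - 2 ≡ 68; y = λ·(1 - 68) - 45 ≡ 72. → (68, 72)

(68, 72)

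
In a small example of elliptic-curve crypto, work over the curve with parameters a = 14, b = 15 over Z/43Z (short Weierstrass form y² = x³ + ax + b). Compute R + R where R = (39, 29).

tangent at (39, 29): λ = (3·39² + 14)/(2·29) ≡ 19/15. 15⁻¹ ≡ 23 (mod 43), so λ ≡ 19·23 ≡ 7.
  x = λ² - 39 - 39 = 49 - 78 ≡ 14; y = λ·(39 - 14) - 29 ≡ 17. → (14, 17)

(14, 17)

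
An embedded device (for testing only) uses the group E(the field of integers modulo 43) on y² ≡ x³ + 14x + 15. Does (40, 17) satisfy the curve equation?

y² = 17² ≡ 31; x³ + 14x + 15 = 64575 ≡ 32 (mod 43). 31 ≠ 32.

no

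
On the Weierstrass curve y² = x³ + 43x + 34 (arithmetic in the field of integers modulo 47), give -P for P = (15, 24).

(15, 23)

-(15, 24) = (15, -24 mod 47) = (15, 23).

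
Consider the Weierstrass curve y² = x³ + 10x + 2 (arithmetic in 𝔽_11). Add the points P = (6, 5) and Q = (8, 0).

(6, 5) + (8, 0). λ = (0 - 5)/(8 - 6) ≡ 6/2 mod 11. 2⁻¹ ≡ 6 (mod 11) since 2·6 = 12 ≡ 1, so λ ≡ 3.
  x = λ² - 6 - 8 = 9 - 14 ≡ 6; y = λ·(6 - 6) - 5 ≡ 6. → (6, 6)

(6, 6)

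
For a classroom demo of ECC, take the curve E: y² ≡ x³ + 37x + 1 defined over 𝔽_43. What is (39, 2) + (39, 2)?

tangent at (39, 2): λ = (3·39² + 37)/(2·2) ≡ 42/4. 4⁻¹ ≡ 11 (mod 43), so λ ≡ 42·11 ≡ 32.
  x = λ² - 39 - 39 = 1024 - 78 ≡ 0; y = λ·(39 - 0) - 2 ≡ 42. → (0, 42)

(0, 42)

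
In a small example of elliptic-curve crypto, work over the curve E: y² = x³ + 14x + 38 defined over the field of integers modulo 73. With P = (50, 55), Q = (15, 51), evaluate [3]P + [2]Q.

(65, 61)

First 3P:
Repeated addition: build up to 3P.
2P: tangent at (50, 55): λ = (3·50² + 14)/(2·55) ≡ 68/37. 37⁻¹ ≡ 2 (mod 73) since 37·2 = 74 ≡ 1, so λ ≡ 68·2 ≡ 63.
  x = λ² - 50 - 50 = 3969 - 100 ≡ 0; y = λ·(50 - 0) - 55 ≡ 29. → (0, 29)
3P: (0, 29) + (50, 55). λ = (55 - 29)/(50 - 0) ≡ 26/50 mod 73. 50⁻¹ ≡ 19 (mod 73), so λ ≡ 56.
  x = λ² - 0 - 50 = 3136 - 50 ≡ 20; y = λ·(0 - 20) - 29 ≡ 19. → (20, 19)
3P = (20, 19).
Next 2Q:
Repeated addition: build up to 2Q.
2Q: tangent at (15, 51): λ = (3·15² + 14)/(2·51) ≡ 32/29. 29⁻¹ ≡ 68 (mod 73), so λ ≡ 32·68 ≡ 59.
  x = λ² - 15 - 15 = 3481 - 30 ≡ 20; y = λ·(15 - 20) - 51 ≡ 19. → (20, 19)
2Q = (20, 19).
Finally 3P + 2Q:
tangent at (20, 19): λ = (3·20² + 14)/(2·19) ≡ 46/38. 38⁻¹ ≡ 25 (mod 73) since 38·25 = 950 ≡ 1, so λ ≡ 46·25 ≡ 55.
  x = λ² - 20 - 20 = 3025 - 40 ≡ 65; y = λ·(20 - 65) - 19 ≡ 61. → (65, 61)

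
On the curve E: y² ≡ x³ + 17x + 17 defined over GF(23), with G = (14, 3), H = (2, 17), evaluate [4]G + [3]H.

First 4G:
Double-and-add on 4 = (100)₂. Start with G = (14, 3) for the leading 1-bit.
double: tangent at (14, 3): λ = (3·14² + 17)/(2·3) ≡ 7/6. 6⁻¹ ≡ 4 (mod 23), so λ ≡ 7·4 ≡ 5.
  x = λ² - 14 - 14 = 25 - 28 ≡ 20; y = λ·(14 - 20) - 3 ≡ 13. → (20, 13)
double: tangent at (20, 13): λ = (3·20² + 17)/(2·13) ≡ 21/3. 3⁻¹ ≡ 8 (mod 23) since 3·8 = 24 ≡ 1, so λ ≡ 21·8 ≡ 7.
  x = λ² - 20 - 20 = 49 - 40 ≡ 9; y = λ·(20 - 9) - 13 ≡ 18. → (9, 18)
4G = (9, 18).
Next 3H:
Repeated addition: build up to 3H.
2H: tangent at (2, 17): λ = (3·2² + 17)/(2·17) ≡ 6/11. 11⁻¹ ≡ 21 (mod 23), so λ ≡ 6·21 ≡ 11.
  x = λ² - 2 - 2 = 121 - 4 ≡ 2; y = λ·(2 - 2) - 17 ≡ 6. → (2, 6)
3H: (2, 6) + (2, 17): same x and y₁ ≡ -y₂, so the sum is 𝒪.
3H = 𝒪.
Finally 4G + 3H:
(9, 18) + 𝒪 = (9, 18) (identity).

(9, 18)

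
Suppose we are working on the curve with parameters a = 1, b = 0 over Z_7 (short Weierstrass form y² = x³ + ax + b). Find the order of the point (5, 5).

8

2P: tangent at (5, 5): λ = (3·5² + 1)/(2·5) ≡ 6/3. 3⁻¹ ≡ 5 (mod 7), so λ ≡ 6·5 ≡ 2.
  x = λ² - 5 - 5 = 4 - 10 ≡ 1; y = λ·(5 - 1) - 5 ≡ 3. → (1, 3)
3P: (1, 3) + (5, 5). λ = (5 - 3)/(5 - 1) ≡ 2/4 mod 7. 4⁻¹ ≡ 2 (mod 7) since 4·2 = 8 ≡ 1, so λ ≡ 4.
  x = λ² - 1 - 5 = 16 - 6 ≡ 3; y = λ·(1 - 3) - 3 ≡ 3. → (3, 3)
4P: (3, 3) + (5, 5). λ = (5 - 3)/(5 - 3) ≡ 2/2 mod 7. 2⁻¹ ≡ 4 (mod 7) since 2·4 = 8 ≡ 1, so λ ≡ 1.
  x = λ² - 3 - 5 = 1 - 8 ≡ 0; y = λ·(3 - 0) - 3 ≡ 0. → (0, 0)
5P: (0, 0) + (5, 5). λ = (5 - 0)/(5 - 0) ≡ 5/5 mod 7. 5⁻¹ ≡ 3 (mod 7) since 5·3 = 15 ≡ 1, so λ ≡ 1.
  x = λ² - 0 - 5 = 1 - 5 ≡ 3; y = λ·(0 - 3) - 0 ≡ 4. → (3, 4)
6P: (3, 4) + (5, 5). λ = (5 - 4)/(5 - 3) ≡ 1/2 mod 7. 2⁻¹ ≡ 4 (mod 7), so λ ≡ 4.
  x = λ² - 3 - 5 = 16 - 8 ≡ 1; y = λ·(3 - 1) - 4 ≡ 4. → (1, 4)
7P: (1, 4) + (5, 5). λ = (5 - 4)/(5 - 1) ≡ 1/4 mod 7. 4⁻¹ ≡ 2 (mod 7), so λ ≡ 2.
  x = λ² - 1 - 5 = 4 - 6 ≡ 5; y = λ·(1 - 5) - 4 ≡ 2. → (5, 2)
8P: (5, 2) + (5, 5): same x and y₁ ≡ -y₂, so the sum is O.
8P = O, so the order is 8.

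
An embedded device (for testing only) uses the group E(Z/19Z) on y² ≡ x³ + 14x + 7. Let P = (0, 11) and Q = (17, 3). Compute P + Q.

(0, 11) + (17, 3). λ = (3 - 11)/(17 - 0) ≡ 11/17 mod 19. 17⁻¹ ≡ 9 (mod 19) since 17·9 = 153 ≡ 1, so λ ≡ 4.
  x = λ² - 0 - 17 = 16 - 17 ≡ 18; y = λ·(0 - 18) - 11 ≡ 12. → (18, 12)

(18, 12)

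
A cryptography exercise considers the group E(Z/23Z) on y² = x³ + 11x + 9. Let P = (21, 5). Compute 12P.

(11, 14)

Repeated addition: build up to 12P.
2P: tangent at (21, 5): λ = (3·21² + 11)/(2·5) ≡ 0/10. 10⁻¹ ≡ 7 (mod 23) since 10·7 = 70 ≡ 1, so λ ≡ 0·7 ≡ 0.
  x = λ² - 21 - 21 = 0 - 42 ≡ 4; y = λ·(21 - 4) - 5 ≡ 18. → (4, 18)
3P: (4, 18) + (21, 5). λ = (5 - 18)/(21 - 4) ≡ 10/17 mod 23. 17⁻¹ ≡ 19 (mod 23) since 17·19 = 323 ≡ 1, so λ ≡ 6.
  x = λ² - 4 - 21 = 36 - 25 ≡ 11; y = λ·(4 - 11) - 18 ≡ 9. → (11, 9)
4P: (11, 9) + (21, 5). λ = (5 - 9)/(21 - 11) ≡ 19/10 mod 23. 10⁻¹ ≡ 7 (mod 23), so λ ≡ 18.
  x = λ² - 11 - 21 = 324 - 32 ≡ 16; y = λ·(11 - 16) - 9 ≡ 16. → (16, 16)
5P: (16, 16) + (21, 5). λ = (5 - 16)/(21 - 16) ≡ 12/5 mod 23. 5⁻¹ ≡ 14 (mod 23), so λ ≡ 7.
  x = λ² - 16 - 21 = 49 - 37 ≡ 12; y = λ·(16 - 12) - 16 ≡ 12. → (12, 12)
6P: (12, 12) + (21, 5). λ = (5 - 12)/(21 - 12) ≡ 16/9 mod 23. 9⁻¹ ≡ 18 (mod 23) since 9·18 = 162 ≡ 1, so λ ≡ 12.
  x = λ² - 12 - 21 = 144 - 33 ≡ 19; y = λ·(12 - 19) - 12 ≡ 19. → (19, 19)
7P: (19, 19) + (21, 5). λ = (5 - 19)/(21 - 19) ≡ 9/2 mod 23. 2⁻¹ ≡ 12 (mod 23), so λ ≡ 16.
  x = λ² - 19 - 21 = 256 - 40 ≡ 9; y = λ·(19 - 9) - 19 ≡ 3. → (9, 3)
8P: (9, 3) + (21, 5). λ = (5 - 3)/(21 - 9) ≡ 2/12 mod 23. 12⁻¹ ≡ 2 (mod 23), so λ ≡ 4.
  x = λ² - 9 - 21 = 16 - 30 ≡ 9; y = λ·(9 - 9) - 3 ≡ 20. → (9, 20)
9P: (9, 20) + (21, 5). λ = (5 - 20)/(21 - 9) ≡ 8/12 mod 23. 12⁻¹ ≡ 2 (mod 23), so λ ≡ 16.
  x = λ² - 9 - 21 = 256 - 30 ≡ 19; y = λ·(9 - 19) - 20 ≡ 4. → (19, 4)
10P: (19, 4) + (21, 5). λ = (5 - 4)/(21 - 19) ≡ 1/2 mod 23. 2⁻¹ ≡ 12 (mod 23), so λ ≡ 12.
  x = λ² - 19 - 21 = 144 - 40 ≡ 12; y = λ·(19 - 12) - 4 ≡ 11. → (12, 11)
11P: (12, 11) + (21, 5). λ = (5 - 11)/(21 - 12) ≡ 17/9 mod 23. 9⁻¹ ≡ 18 (mod 23), so λ ≡ 7.
  x = λ² - 12 - 21 = 49 - 33 ≡ 16; y = λ·(12 - 16) - 11 ≡ 7. → (16, 7)
12P: (16, 7) + (21, 5). λ = (5 - 7)/(21 - 16) ≡ 21/5 mod 23. 5⁻¹ ≡ 14 (mod 23) since 5·14 = 70 ≡ 1, so λ ≡ 18.
  x = λ² - 16 - 21 = 324 - 37 ≡ 11; y = λ·(16 - 11) - 7 ≡ 14. → (11, 14)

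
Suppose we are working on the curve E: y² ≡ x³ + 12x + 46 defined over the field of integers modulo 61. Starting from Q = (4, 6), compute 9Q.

(31, 21)

Repeated addition: build up to 9Q.
2Q: tangent at (4, 6): λ = (3·4² + 12)/(2·6) ≡ 60/12. 12⁻¹ ≡ 56 (mod 61), so λ ≡ 60·56 ≡ 5.
  x = λ² - 4 - 4 = 25 - 8 ≡ 17; y = λ·(4 - 17) - 6 ≡ 51. → (17, 51)
3Q: (17, 51) + (4, 6). λ = (6 - 51)/(4 - 17) ≡ 16/48 mod 61. 48⁻¹ ≡ 14 (mod 61) since 48·14 = 672 ≡ 1, so λ ≡ 41.
  x = λ² - 17 - 4 = 1681 - 21 ≡ 13; y = λ·(17 - 13) - 51 ≡ 52. → (13, 52)
4Q: (13, 52) + (4, 6). λ = (6 - 52)/(4 - 13) ≡ 15/52 mod 61. 52⁻¹ ≡ 27 (mod 61) since 52·27 = 1404 ≡ 1, so λ ≡ 39.
  x = λ² - 13 - 4 = 1521 - 17 ≡ 40; y = λ·(13 - 40) - 52 ≡ 54. → (40, 54)
5Q: (40, 54) + (4, 6). λ = (6 - 54)/(4 - 40) ≡ 13/25 mod 61. 25⁻¹ ≡ 22 (mod 61), so λ ≡ 42.
  x = λ² - 40 - 4 = 1764 - 44 ≡ 12; y = λ·(40 - 12) - 54 ≡ 24. → (12, 24)
6Q: (12, 24) + (4, 6). λ = (6 - 24)/(4 - 12) ≡ 43/53 mod 61. 53⁻¹ ≡ 38 (mod 61) since 53·38 = 2014 ≡ 1, so λ ≡ 48.
  x = λ² - 12 - 4 = 2304 - 16 ≡ 31; y = λ·(12 - 31) - 24 ≡ 40. → (31, 40)
7Q: (31, 40) + (4, 6). λ = (6 - 40)/(4 - 31) ≡ 27/34 mod 61. 34⁻¹ ≡ 9 (mod 61), so λ ≡ 60.
  x = λ² - 31 - 4 = 3600 - 35 ≡ 27; y = λ·(31 - 27) - 40 ≡ 17. → (27, 17)
8Q: (27, 17) + (4, 6). λ = (6 - 17)/(4 - 27) ≡ 50/38 mod 61. 38⁻¹ ≡ 53 (mod 61), so λ ≡ 27.
  x = λ² - 27 - 4 = 729 - 31 ≡ 27; y = λ·(27 - 27) - 17 ≡ 44. → (27, 44)
9Q: (27, 44) + (4, 6). λ = (6 - 44)/(4 - 27) ≡ 23/38 mod 61. 38⁻¹ ≡ 53 (mod 61) since 38·53 = 2014 ≡ 1, so λ ≡ 60.
  x = λ² - 27 - 4 = 3600 - 31 ≡ 31; y = λ·(27 - 31) - 44 ≡ 21. → (31, 21)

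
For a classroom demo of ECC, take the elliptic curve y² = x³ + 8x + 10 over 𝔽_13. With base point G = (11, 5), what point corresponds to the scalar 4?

(0, 6)

Double-and-add on 4 = (100)₂. Start with G = (11, 5) for the leading 1-bit.
double: tangent at (11, 5): λ = (3·11² + 8)/(2·5) ≡ 7/10. 10⁻¹ ≡ 4 (mod 13), so λ ≡ 7·4 ≡ 2.
  x = λ² - 11 - 11 = 4 - 22 ≡ 8; y = λ·(11 - 8) - 5 ≡ 1. → (8, 1)
double: tangent at (8, 1): λ = (3·8² + 8)/(2·1) ≡ 5/2. 2⁻¹ ≡ 7 (mod 13), so λ ≡ 5·7 ≡ 9.
  x = λ² - 8 - 8 = 81 - 16 ≡ 0; y = λ·(8 - 0) - 1 ≡ 6. → (0, 6)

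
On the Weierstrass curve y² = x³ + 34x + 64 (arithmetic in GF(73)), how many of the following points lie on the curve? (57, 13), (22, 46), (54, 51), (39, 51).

(57, 13): 13² ≡ 23, rhs ≡ 23 → on.
(22, 46): 46² ≡ 72, rhs ≡ 72 → on.
(54, 51): 51² ≡ 46, rhs ≡ 5 → off.
(39, 51): 51² ≡ 46, rhs ≡ 46 → on.

3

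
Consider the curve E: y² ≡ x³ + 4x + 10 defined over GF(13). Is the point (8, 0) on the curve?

y² = 0² ≡ 0; x³ + 4x + 10 = 554 ≡ 8 (mod 13). 0 ≠ 8.

no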